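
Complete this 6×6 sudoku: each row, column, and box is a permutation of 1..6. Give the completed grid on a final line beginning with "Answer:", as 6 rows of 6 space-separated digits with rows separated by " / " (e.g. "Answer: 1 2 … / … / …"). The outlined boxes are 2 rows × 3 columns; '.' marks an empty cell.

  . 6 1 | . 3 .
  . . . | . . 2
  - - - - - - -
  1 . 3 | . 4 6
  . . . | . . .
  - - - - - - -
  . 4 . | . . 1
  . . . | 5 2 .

Step 1. [r3c2∈{2,5}] 5 has one home in row 3: r3c2. So r3c2=5.
Step 2. [r1c1∈{2,4,5}] across row 1, 2 lands solely at r1c1. So r1c1=2.
Step 3. [r6c3∈{6}] r6c3 is down to just 6 ⇒ r6c3=6.
Step 4. [r6c1∈{3}] nothing but 3 survives at r6c1 ⇒ r6c1=3.
Step 5. [r1c6∈{4,5}] across row 1, 5 lands solely at r1c6 ⇒ r1c6=5.
Step 6. [r5c4∈{3,6}] r5c4 is the only open cell in row 5 admitting 3, so r5c4=3.
Step 7. [r2c4∈{1,4,6}] r2c4 is the only open cell in col 4 admitting 6. So r2c4=6.
Step 8. [r5c1∈{5}] nothing but 5 survives at r5c1 ⇒ r5c1=5.
Step 9. [r4c2∈{2}] r4c2 is down to just 2. So r4c2=2.
Step 10. [r2c1∈{4}] nothing but 4 survives at r2c1 ⇒ r2c1=4.
Step 11. [r4c5∈{1,5}] row 4 places 5 nowhere but r4c5 ⇒ r4c5=5.
Step 12. [r3c4∈{2}] nothing but 2 survives at r3c4, so r3c4=2.
Step 13. [r5c3∈{2}] nothing but 2 survives at r5c3 ⇒ r5c3=2.
Step 14. [r1c4∈{4}] nothing but 4 survives at r1c4 ⇒ r1c4=4.
Step 15. [r2c2∈{3}] only 3 remains possible at r2c2. So r2c2=3.
Step 16. [r2c5∈{1}] r2c5 is down to just 1, so r2c5=1.
Step 17. [r4c6∈{3}] only 3 remains possible at r4c6. So r4c6=3.
Step 18. [r4c3∈{4}] only 4 remains possible at r4c3. So r4c3=4.
Step 19. [r6c2∈{1}] r6c2 is down to just 1, so r6c2=1.
Step 20. [r5c5∈{6}] only 6 remains possible at r5c5 ⇒ r5c5=6.
Step 21. [r4c1∈{6}] r4c1 has the single candidate 6. So r4c1=6.
Step 22. [r6c6∈{4}] r6c6's peers cover all but 4 ⇒ r6c6=4.
Step 23. [r4c4∈{1}] r4c4 has the single candidate 1, so r4c4=1.
Step 24. [r2c3∈{5}] r2c3 is down to just 5. So r2c3=5.

Answer: 2 6 1 4 3 5 / 4 3 5 6 1 2 / 1 5 3 2 4 6 / 6 2 4 1 5 3 / 5 4 2 3 6 1 / 3 1 6 5 2 4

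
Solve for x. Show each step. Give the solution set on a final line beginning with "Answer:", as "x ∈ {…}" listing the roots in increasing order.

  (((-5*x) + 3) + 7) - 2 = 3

Step 1. [(((-5*x) + 3) + 7) - 2 = 3] -2 is outermost — add 2 both sides, so sub: ((-5*x) + 3) + 7 = 5.
Step 2. [((-5*x) + 3) + 7 = 5] subtract 7: x sits inside (… + 7) ⇒ sub: (-5*x) + 3 = -2.
Step 3. [(-5*x) + 3 = -2] 3 comes off first (subtract 3) ⇒ sub: -5*x = -5.
Step 4. [-5*x = -5] -5·(inner) — divide through by -5, so div: x = 1.

Answer: x ∈ {1}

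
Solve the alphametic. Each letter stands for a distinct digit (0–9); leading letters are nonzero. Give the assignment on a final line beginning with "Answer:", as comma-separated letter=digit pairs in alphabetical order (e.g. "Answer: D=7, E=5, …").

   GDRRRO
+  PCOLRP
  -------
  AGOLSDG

Step 1. [col 1: O + P ≡ G (mod 10)] several values work for G in column 1 (O + P ≡ G (mod 10), carry-in 0); try G=3, so G=3.
Step 2. [col 1: O + P ≡ G (mod 10)] no forcing yet in column 1 (carry-in 0); O=4 is free and consistent — try it ⇒ O=4.
Step 3. [A] the sum has 7 digits but both addends have 6; that extra leading digit A is the final carry, namely 1, so A=1.
Step 4. [col 1: O + P ≡ G (mod 10)] from column 1 (O=4, G=3, carry-in 0, digits 1,3,4 already taken and all letters distinct): P must equal 9 ⇒ P=9.
Step 5. [col 2: R + R ≡ D (mod 10)] R=7 is one option consistent with column 2 (R + R ≡ D (mod 10), carry-in 1) — take it, so R=7.
Step 6. [col 2: R + R ≡ D (mod 10)] column 2 reads R+R+carry(1)=D with R=7; with digits 1,3,4,7,9 already taken and all letters distinct, the only value for D is 5. So D=5.
Step 7. [col 3: R + L ≡ S (mod 10)] several values work for L in column 3 (R + L ≡ S (mod 10), carry-in 1); try L=2, so L=2.
Step 8. [col 3: R + L ≡ S (mod 10)] column 3: given R=7, L=2, carry-in 1, and digits 1,2,3,4,5,7,9 already taken and all letters distinct, R+L≡S (mod 10) forces S=0. So S=0.
Step 9. [col 5: D + C ≡ O (mod 10)] in column 5 we have D+C≡O with carry-in 1; given D=5, O=4 and digits 0,1,2,3,4,5,7,9 already taken and all letters distinct, that pins C to 8 ⇒ C=8.

Answer: A=1, C=8, D=5, G=3, L=2, O=4, P=9, R=7, S=0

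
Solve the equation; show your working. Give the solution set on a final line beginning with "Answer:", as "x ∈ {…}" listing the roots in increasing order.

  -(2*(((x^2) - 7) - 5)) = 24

Step 1. [-(2*(((x^2) - 7) - 5)) = 24] leading − — multiply by −1. So neg: 2*(((x^2) - 7) - 5) = -24.
Step 2. [2*(((x^2) - 7) - 5) = -24] 2·(inner) — divide through by 2, so div: ((x^2) - 7) - 5 = -12.
Step 3. [((x^2) - 7) - 5 = -12] 5 comes off first (add 5), so sub: (x^2) - 7 = -7.
Step 4. [(x^2) - 7 = -7] 7 comes off first (add 7), so sub: x^2 = 0.
Step 5. [x^2 = 0] LHS squared, RHS 0 ≥ 0: apply √ (±) ⇒ sqrt: x = 0.

Answer: x ∈ {0}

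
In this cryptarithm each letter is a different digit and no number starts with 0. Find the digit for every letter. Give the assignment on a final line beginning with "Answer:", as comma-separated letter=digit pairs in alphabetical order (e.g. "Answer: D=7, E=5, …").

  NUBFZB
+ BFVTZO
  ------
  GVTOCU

Step 1. [col 1: B + O ≡ U (mod 10)] column 1 (B + O ≡ U (mod 10), carry-in 0) doesn't pin O yet; pick O=4 and continue, so O=4.
Step 2. [col 1: B + O ≡ U (mod 10)] no forcing yet in column 1 (carry-in 0); B=1 is free and consistent — try it, so B=1.
Step 3. [col 1: B + O ≡ U (mod 10)] from column 1 (B=1, O=4, carry-in 0, digits 1,4 already taken and all letters distinct): U must equal 5 ⇒ U=5.
Step 4. [col 2: Z + Z ≡ C (mod 10)] several values work for C in column 2 (Z + Z ≡ C (mod 10), carry-in 0); try C=2. So C=2.
Step 5. [col 2: Z + Z ≡ C (mod 10)] column 2: given C=2, carry-in 0, and digits 1,2,4,5 already taken and all letters distinct, Z+Z≡C (mod 10) forces Z=6. So Z=6.
Step 6. [col 3: F + T ≡ O (mod 10)] column 3 (F + T ≡ O (mod 10), carry-in 1) doesn't pin F yet; pick F=3 and continue, so F=3.
Step 7. [col 3: F + T ≡ O (mod 10)] in column 3 we have F+T≡O with carry-in 1; given F=3, O=4 and digits 1,2,3,4,5,6 already taken and all letters distinct, that pins T to 0 ⇒ T=0.
Step 8. [col 4: B + V ≡ T (mod 10)] from column 4 (B=1, T=0, carry-in 0, digits 0,1,2,3,4,5,6 already taken and all letters distinct): V must equal 9. So V=9.
Step 9. [col 6: N + B ≡ G (mod 10)] column 6 reads N+B+carry(0)=G with B=1; with digits 0,1,2,3,4,5,6,9 already taken and all letters distinct, the only value for N is 7 ⇒ N=7.
Step 10. [col 6: N + B ≡ G (mod 10)] column 6: given N=7, B=1, carry-in 0, and digits 0,1,2,3,4,5,6,7,9 already taken and all letters distinct, N+B≡G (mod 10) forces G=8. So G=8.

Answer: B=1, C=2, F=3, G=8, N=7, O=4, T=0, U=5, V=9, Z=6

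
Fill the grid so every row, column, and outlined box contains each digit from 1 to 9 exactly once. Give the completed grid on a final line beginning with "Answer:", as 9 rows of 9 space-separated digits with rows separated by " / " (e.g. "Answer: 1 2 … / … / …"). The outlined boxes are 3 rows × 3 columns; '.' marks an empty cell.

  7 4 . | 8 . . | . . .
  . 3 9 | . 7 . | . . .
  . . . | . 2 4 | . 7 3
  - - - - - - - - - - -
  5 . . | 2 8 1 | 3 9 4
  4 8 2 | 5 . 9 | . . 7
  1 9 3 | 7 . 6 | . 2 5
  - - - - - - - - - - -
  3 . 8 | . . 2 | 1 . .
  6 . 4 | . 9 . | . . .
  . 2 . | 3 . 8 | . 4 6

Step 1. [r7c8∈{5}] r7c8 has the single candidate 5 ⇒ r7c8=5.
Step 2. [r2c7∈{2,4,5,6,8}] 4 has one home in row 2: r2c7 ⇒ r2c7=4.
Step 3. [r8c4∈{1}] r8c4 has the single candidate 1. So r8c4=1.
Step 4. [r1c5∈{1,3,5,6}] in col 5, 1 fits only at r1c5, so r1c5=1.
Step 5. [r1c8∈{6}] nothing but 6 survives at r1c8. So r1c8=6.
Step 6. [r1c3∈{5}] r1c3's peers cover all but 5 ⇒ r1c3=5.
Step 7. [r7c2∈{7}] r7c2's peers cover all but 7, so r7c2=7.
Step 8. [r2c9∈{1,2,8}] across col 9, 1 lands solely at r2c9, so r2c9=1.
Step 9. [r8c9∈{2,8}] across col 9, 8 lands solely at r8c9 ⇒ r8c9=8.
Step 10. [r8c6∈{5,7}] col 6 places 7 nowhere but r8c6. So r8c6=7.
Step 11. [r7c9∈{9}] r7c9 is down to just 9 ⇒ r7c9=9.
Step 12. [r2c8∈{8}] nothing but 8 survives at r2c8. So r2c8=8.
Step 13. [r4c2∈{6}] r4c2 has the single candidate 6 ⇒ r4c2=6.
Step 14. [r7c5∈{4,6}] r7c5 is the only open cell in col 5 admitting 6. So r7c5=6.
Step 15. [r3c4∈{6,9}] across col 4, 9 lands solely at r3c4. So r3c4=9.
Step 16. [r1c9∈{2}] r1c9 has the single candidate 2 ⇒ r1c9=2.
Step 17. [r3c3∈{1,6}] row 3 places 6 nowhere but r3c3 ⇒ r3c3=6.
Step 18. [r5c7∈{6}] r5c7's peers cover all but 6. So r5c7=6.
Step 19. [r8c8∈{3}] only 3 remains possible at r8c8 ⇒ r8c8=3.
Step 20. [r1c6∈{3}] r1c6 is down to just 3. So r1c6=3.
Step 21. [r2c6∈{5}] r2c6's peers cover all but 5 ⇒ r2c6=5.
Step 22. [r7c4∈{4}] r7c4's peers cover all but 4 ⇒ r7c4=4.
Step 23. [r9c1∈{9}] r9c1 is down to just 9, so r9c1=9.
Step 24. [r5c8∈{1}] r5c8's peers cover all but 1 ⇒ r5c8=1.
Step 25. [r9c3∈{1}] nothing but 1 survives at r9c3, so r9c3=1.
Step 26. [r8c2∈{5}] r8c2 is down to just 5. So r8c2=5.
Step 27. [r2c1∈{2}] nothing but 2 survives at r2c1. So r2c1=2.
Step 28. [r8c7∈{2}] r8c7 is down to just 2. So r8c7=2.
Step 29. [r2c4∈{6}] nothing but 6 survives at r2c4, so r2c4=6.
Step 30. [r5c5∈{3}] r5c5's peers cover all but 3. So r5c5=3.
Step 31. [r6c5∈{4}] r6c5's peers cover all but 4 ⇒ r6c5=4.
Step 32. [r9c7∈{7}] only 7 remains possible at r9c7, so r9c7=7.
Step 33. [r3c7∈{5}] r3c7 has the single candidate 5, so r3c7=5.
Step 34. [r4c3∈{7}] r4c3's peers cover all but 7 ⇒ r4c3=7.
Step 35. [r3c2∈{1}] only 1 remains possible at r3c2, so r3c2=1.
Step 36. [r9c5∈{5}] r9c5 has the single candidate 5 ⇒ r9c5=5.
Step 37. [r1c7∈{9}] r1c7's peers cover all but 9, so r1c7=9.
Step 38. [r3c1∈{8}] r3c1 is down to just 8 ⇒ r3c1=8.
Step 39. [r6c7∈{8}] nothing but 8 survives at r6c7 ⇒ r6c7=8.

Answer: 7 4 5 8 1 3 9 6 2 / 2 3 9 6 7 5 4 8 1 / 8 1 6 9 2 4 5 7 3 / 5 6 7 2 8 1 3 9 4 / 4 8 2 5 3 9 6 1 7 / 1 9 3 7 4 6 8 2 5 / 3 7 8 4 6 2 1 5 9 / 6 5 4 1 9 7 2 3 8 / 9 2 1 3 5 8 7 4 6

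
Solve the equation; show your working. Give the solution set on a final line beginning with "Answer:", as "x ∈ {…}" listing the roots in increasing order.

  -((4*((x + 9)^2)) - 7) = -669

Step 1. [-((4*((x + 9)^2)) - 7) = -669] leading − — multiply by −1 ⇒ neg: (4*((x + 9)^2)) - 7 = 669.
Step 2. [(4*((x + 9)^2)) - 7 = 669] add 7: x sits inside (… - 7) ⇒ sub: 4*((x + 9)^2) = 676.
Step 3. [4*((x + 9)^2) = 676] 4 out front; divide by 4 ⇒ div: (x + 9)^2 = 169.
Step 4. [(x + 9)^2 = 169] 169 ≥ 0, LHS is (·)² — take ±√, so sqrt: x + 9 = 13 or -13.
Step 5. [x + 9 = 13 or -13] +9 is outermost — subtract 9 both sides ⇒ sub: x = 4 or -22.

Answer: x ∈ {-22, 4}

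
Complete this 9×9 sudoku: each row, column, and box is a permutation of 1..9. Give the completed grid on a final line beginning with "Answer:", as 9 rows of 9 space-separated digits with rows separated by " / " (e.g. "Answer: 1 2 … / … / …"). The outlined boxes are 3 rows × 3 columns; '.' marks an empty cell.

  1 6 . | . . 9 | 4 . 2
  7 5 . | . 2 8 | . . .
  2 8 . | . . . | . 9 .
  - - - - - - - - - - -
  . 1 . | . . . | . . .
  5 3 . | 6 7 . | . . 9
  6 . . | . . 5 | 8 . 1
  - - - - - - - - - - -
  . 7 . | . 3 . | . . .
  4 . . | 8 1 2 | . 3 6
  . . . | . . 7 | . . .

Step 1. [r6c2∈{2,4,9}] r6c2 is the only open cell in col 2 admitting 4 ⇒ r6c2=4.
Step 2. [r8c2∈{9}] r8c2 is down to just 9 ⇒ r8c2=9.
Step 3. [r5c7∈{2}] r5c7 is down to just 2 ⇒ r5c7=2.
Step 4. [r6c4∈{2,3,9}] row 6 places 3 nowhere but r6c4. So r6c4=3.
Step 5. [r4c6∈{4}] r4c6's peers cover all but 4, so r4c6=4.
Step 6. [r7c1∈{8}] only 8 remains possible at r7c1, so r7c1=8.
Step 7. [r1c5∈{5}] r1c5 has the single candidate 5, so r1c5=5.
Step 8. [r3c6∈{1,3,6}] 3 has one home in col 6: r3c6. So r3c6=3.
Step 9. [r6c3∈{2,7,9}] 2 has one home in row 6: r6c3, so r6c3=2.
Step 10. [r4c3∈{7,8,9}] col 3 places 7 nowhere but r4c3. So r4c3=7.
Step 11. [r3c9∈{5,7}] r3c9 is the only open cell in col 9 admitting 7, so r3c9=7.
Step 12. [r3c7∈{1,5,6}] 5 has one home in row 3: r3c7 ⇒ r3c7=5.
Step 13. [r7c8∈{1,2,4,5}] in row 7, 2 fits only at r7c8, so r7c8=2.
Step 14. [r6c5∈{9}] r6c5 is down to just 9, so r6c5=9.
Step 15. [r9c9∈{4,5,8}] across col 9, 8 lands solely at r9c9. So r9c9=8.
Step 16. [r2c9∈{3}] r2c9 has the single candidate 3. So r2c9=3.
Step 17. [r3c3∈{4}] r3c3 has the single candidate 4, so r3c3=4.
Step 18. [r9c5∈{4,6}] across col 5, 4 lands solely at r9c5 ⇒ r9c5=4.
Step 19. [r9c3∈{1,3,5,6}] across row 9, 6 lands solely at r9c3. So r9c3=6.
Step 20. [r7c3∈{1,5}] across col 3, 1 lands solely at r7c3 ⇒ r7c3=1.
Step 21. [r4c9∈{5}] only 5 remains possible at r4c9, so r4c9=5.
Step 22. [r9c8∈{1,5}] 5 has one home in col 8: r9c8 ⇒ r9c8=5.
Step 23. [r2c8∈{1,6}] in col 8, 1 fits only at r2c8 ⇒ r2c8=1.
Step 24. [r7c7∈{9}] r7c7 is down to just 9. So r7c7=9.
Step 25. [r4c7∈{3,6}] 3 has one home in row 4: r4c7, so r4c7=3.
Step 26. [r1c8∈{8}] r1c8 is down to just 8 ⇒ r1c8=8.
Step 27. [r8c3∈{5}] only 5 remains possible at r8c3. So r8c3=5.
Step 28. [r2c7∈{6}] only 6 remains possible at r2c7 ⇒ r2c7=6.
Step 29. [r7c4∈{5}] r7c4 has the single candidate 5 ⇒ r7c4=5.
Step 30. [r4c4∈{2}] r4c4 has the single candidate 2 ⇒ r4c4=2.
Step 31. [r1c4∈{7}] nothing but 7 survives at r1c4, so r1c4=7.
Step 32. [r4c5∈{8}] r4c5 has the single candidate 8 ⇒ r4c5=8.
Step 33. [r5c6∈{1}] only 1 remains possible at r5c6. So r5c6=1.
Step 34. [r4c8∈{6}] only 6 remains possible at r4c8, so r4c8=6.
Step 35. [r2c3∈{9}] r2c3 is down to just 9, so r2c3=9.
Step 36. [r3c4∈{1}] r3c4 is down to just 1. So r3c4=1.
Step 37. [r9c7∈{1}] r9c7 has the single candidate 1 ⇒ r9c7=1.
Step 38. [r7c6∈{6}] only 6 remains possible at r7c6 ⇒ r7c6=6.
Step 39. [r9c4∈{9}] r9c4 has the single candidate 9 ⇒ r9c4=9.
Step 40. [r9c2∈{2}] r9c2 has the single candidate 2, so r9c2=2.
Step 41. [r3c5∈{6}] r3c5's peers cover all but 6 ⇒ r3c5=6.
Step 42. [r6c8∈{7}] r6c8 is down to just 7, so r6c8=7.
Step 43. [r5c3∈{8}] nothing but 8 survives at r5c3 ⇒ r5c3=8.
Step 44. [r5c8∈{4}] r5c8 is down to just 4, so r5c8=4.
Step 45. [r8c7∈{7}] nothing but 7 survives at r8c7. So r8c7=7.
Step 46. [r2c4∈{4}] nothing but 4 survives at r2c4. So r2c4=4.
Step 47. [r4c1∈{9}] nothing but 9 survives at r4c1, so r4c1=9.
Step 48. [r9c1∈{3}] only 3 remains possible at r9c1. So r9c1=3.
Step 49. [r1c3∈{3}] only 3 remains possible at r1c3. So r1c3=3.
Step 50. [r7c9∈{4}] only 4 remains possible at r7c9, so r7c9=4.

Answer: 1 6 3 7 5 9 4 8 2 / 7 5 9 4 2 8 6 1 3 / 2 8 4 1 6 3 5 9 7 / 9 1 7 2 8 4 3 6 5 / 5 3 8 6 7 1 2 4 9 / 6 4 2 3 9 5 8 7 1 / 8 7 1 5 3 6 9 2 4 / 4 9 5 8 1 2 7 3 6 / 3 2 6 9 4 7 1 5 8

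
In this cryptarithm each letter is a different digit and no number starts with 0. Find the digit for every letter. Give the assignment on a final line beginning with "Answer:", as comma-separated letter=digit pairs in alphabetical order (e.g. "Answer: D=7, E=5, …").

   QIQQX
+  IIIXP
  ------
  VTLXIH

Step 1. [col 1: X + P ≡ H (mod 10)] no forcing yet in column 1 (carry-in 0); H=9 is free and consistent — try it. So H=9.
Step 2. [col 1: X + P ≡ H (mod 10)] column 1 (X + P ≡ H (mod 10), carry-in 0) doesn't pin X yet; pick X=3 and continue, so X=3.
Step 3. [V] V is the leading digit of a 6-digit sum of two 5-digit numbers; the final carry is exactly 1, so V=1.
Step 4. [col 1: X + P ≡ H (mod 10)] in column 1 we have X+P≡H with carry-in 0; given X=3, H=9 and digits 1,3,9 already taken and all letters distinct, that pins P to 6, so P=6.
Step 5. [col 2: Q + X ≡ I (mod 10)] no forcing yet in column 2 (carry-in 0); Q=5 is free and consistent — try it. So Q=5.
Step 6. [col 2: Q + X ≡ I (mod 10)] column 2 reads Q+X+carry(0)=I with Q=5, X=3; with digits 1,3,5,6,9 already taken and all letters distinct, the only value for I is 8, so I=8.
Step 7. [col 4: I + I ≡ L (mod 10)] in column 4 we have I+I≡L with carry-in 1; given I=8 and digits 1,3,5,6,8,9 already taken and all letters distinct, that pins L to 7 ⇒ L=7.
Step 8. [col 5: Q + I ≡ T (mod 10)] column 5: given Q=5, I=8, carry-in 1, and digits 1,3,5,6,7,8,9 already taken and all letters distinct, Q+I≡T (mod 10) forces T=4. So T=4.

Answer: H=9, I=8, L=7, P=6, Q=5, T=4, V=1, X=3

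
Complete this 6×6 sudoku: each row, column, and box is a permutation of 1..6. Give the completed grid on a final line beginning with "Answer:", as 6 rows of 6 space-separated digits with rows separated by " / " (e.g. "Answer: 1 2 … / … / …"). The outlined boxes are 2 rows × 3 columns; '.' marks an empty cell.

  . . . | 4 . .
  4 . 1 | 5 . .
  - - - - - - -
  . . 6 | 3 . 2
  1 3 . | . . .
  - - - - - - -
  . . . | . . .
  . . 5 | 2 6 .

Step 1. [r5c4∈{1}] r5c4's peers cover all but 1, so r5c4=1.
Step 2. [r6c1∈{3}] only 3 remains possible at r6c1 ⇒ r6c1=3.
Step 3. [r6c6∈{4}] only 4 remains possible at r6c6 ⇒ r6c6=4.
Step 4. [r1c3∈{2,3}] 3 has one home in col 3: r1c3 ⇒ r1c3=3.
Step 5. [r3c5∈{1,4,5}] r3c5 is the only open cell in row 3 admitting 1 ⇒ r3c5=1.
Step 6. [r1c5∈{2}] r1c5's peers cover all but 2 ⇒ r1c5=2.
Step 7. [r3c2∈{4,5}] across row 3, 4 lands solely at r3c2, so r3c2=4.
Step 8. [r5c1∈{2,6}] col 1 places 2 nowhere but r5c1. So r5c1=2.
Step 9. [r1c1∈{5,6}] 6 has one home in col 1: r1c1 ⇒ r1c1=6.
Step 10. [r2c6∈{3,6}] r2c6 is the only open cell in row 2 admitting 6, so r2c6=6.
Step 11. [r5c6∈{3,5}] r5c6 is the only open cell in col 6 admitting 3. So r5c6=3.
Step 12. [r4c5∈{4,5}] row 4 places 4 nowhere but r4c5. So r4c5=4.
Step 13. [r4c3∈{2}] r4c3 is down to just 2. So r4c3=2.
Step 14. [r4c4∈{6}] only 6 remains possible at r4c4, so r4c4=6.
Step 15. [r5c2∈{6}] r5c2 is down to just 6. So r5c2=6.
Step 16. [r4c6∈{5}] only 5 remains possible at r4c6 ⇒ r4c6=5.
Step 17. [r2c5∈{3}] r2c5 has the single candidate 3 ⇒ r2c5=3.
Step 18. [r6c2∈{1}] nothing but 1 survives at r6c2, so r6c2=1.
Step 19. [r1c2∈{5}] r1c2 has the single candidate 5. So r1c2=5.
Step 20. [r1c6∈{1}] nothing but 1 survives at r1c6 ⇒ r1c6=1.
Step 21. [r2c2∈{2}] only 2 remains possible at r2c2. So r2c2=2.
Step 22. [r5c5∈{5}] only 5 remains possible at r5c5. So r5c5=5.
Step 23. [r5c3∈{4}] nothing but 4 survives at r5c3, so r5c3=4.
Step 24. [r3c1∈{5}] only 5 remains possible at r3c1. So r3c1=5.

Answer: 6 5 3 4 2 1 / 4 2 1 5 3 6 / 5 4 6 3 1 2 / 1 3 2 6 4 5 / 2 6 4 1 5 3 / 3 1 5 2 6 4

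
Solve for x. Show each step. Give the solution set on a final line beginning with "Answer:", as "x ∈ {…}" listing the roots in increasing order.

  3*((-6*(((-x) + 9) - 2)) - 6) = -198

Step 1. [3*((-6*(((-x) + 9) - 2)) - 6) = -198] divide by the outer 3 ⇒ div: (-6*(((-x) + 9) - 2)) - 6 = -66.
Step 2. [(-6*(((-x) + 9) - 2)) - 6 = -66] add 6: x sits inside (… - 6) ⇒ sub: -6*(((-x) + 9) - 2) = -60.
Step 3. [-6*(((-x) + 9) - 2) = -60] -6 out front; divide by -6, so div: ((-x) + 9) - 2 = 10.
Step 4. [((-x) + 9) - 2 = 10] 2 comes off first (add 2) ⇒ sub: (-x) + 9 = 12.
Step 5. [(-x) + 9 = 12] peel the +9: subtract 9 from each side. So sub: -x = 3.
Step 6. [-x = 3] flip signs both sides ⇒ neg: x = -3.

Answer: x ∈ {-3}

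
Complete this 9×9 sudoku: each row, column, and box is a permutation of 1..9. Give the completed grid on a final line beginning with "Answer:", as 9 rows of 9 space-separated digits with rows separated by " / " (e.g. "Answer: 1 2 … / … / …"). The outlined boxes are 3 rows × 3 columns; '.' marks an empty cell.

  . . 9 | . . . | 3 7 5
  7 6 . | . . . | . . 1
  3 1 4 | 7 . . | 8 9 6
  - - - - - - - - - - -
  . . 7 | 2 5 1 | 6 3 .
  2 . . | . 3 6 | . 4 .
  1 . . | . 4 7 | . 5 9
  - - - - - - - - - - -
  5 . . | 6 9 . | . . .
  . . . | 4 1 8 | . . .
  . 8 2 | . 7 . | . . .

Step 1. [r7c6∈{2,3}] across box 8, 2 lands solely at r7c6, so r7c6=2.
Step 2. [r2c3∈{5,8}] box 1 places 5 nowhere but r2c3, so r2c3=5.
Step 3. [r5c3∈{8}] r5c3 has the single candidate 8. So r5c3=8.
Step 4. [r8c9∈{2,3,7}] r8c9 is the only open cell in col 9 admitting 2. So r8c9=2.
Step 5. [r2c7∈{2,4}] box 3 places 4 nowhere but r2c7 ⇒ r2c7=4.
Step 6. [r8c7∈{5,7,9}] 5 has one home in row 8: r8c7. So r8c7=5.
Step 7. [r8c8∈{6}] r8c8 is down to just 6 ⇒ r8c8=6.
Step 8. [r8c3∈{3}] r8c3 has the single candidate 3, so r8c3=3.
Step 9. [r7c9∈{3,4,7,8}] r7c9 is the only open cell in row 7 admitting 3, so r7c9=3.
Step 10. [r8c1∈{9}] r8c1's peers cover all but 9, so r8c1=9.
Step 11. [r7c2∈{4,7}] row 7 places 4 nowhere but r7c2. So r7c2=4.
Step 12. [r9c8∈{1}] only 1 remains possible at r9c8, so r9c8=1.
Step 13. [r1c1∈{8}] only 8 remains possible at r1c1. So r1c1=8.
Step 14. [r3c5∈{2}] r3c5 has the single candidate 2, so r3c5=2.
Step 15. [r9c4∈{3,5}] r9c4 is the only open cell in col 4 admitting 5, so r9c4=5.
Step 16. [r2c4∈{3,8,9}] across col 4, 3 lands solely at r2c4 ⇒ r2c4=3.
Step 17. [r7c7∈{7}] r7c7 is down to just 7 ⇒ r7c7=7.
Step 18. [r5c2∈{5,9}] across row 5, 5 lands solely at r5c2. So r5c2=5.
Step 19. [r3c6∈{5}] r3c6 has the single candidate 5, so r3c6=5.
Step 20. [r8c2∈{7}] r8c2 has the single candidate 7, so r8c2=7.
Step 21. [r2c6∈{9}] nothing but 9 survives at r2c6, so r2c6=9.
Step 22. [r1c5∈{6}] r1c5's peers cover all but 6. So r1c5=6.
Step 23. [r4c2∈{9}] r4c2 has the single candidate 9, so r4c2=9.
Step 24. [r6c2∈{3}] r6c2 has the single candidate 3, so r6c2=3.
Step 25. [r1c2∈{2}] only 2 remains possible at r1c2, so r1c2=2.
Step 26. [r9c6∈{3}] r9c6 is down to just 3. So r9c6=3.
Step 27. [r7c8∈{8}] r7c8 has the single candidate 8, so r7c8=8.
Step 28. [r5c4∈{9}] r5c4's peers cover all but 9 ⇒ r5c4=9.
Step 29. [r1c4∈{1}] r1c4 is down to just 1. So r1c4=1.
Step 30. [r6c7∈{2}] r6c7's peers cover all but 2. So r6c7=2.
Step 31. [r6c4∈{8}] r6c4 is down to just 8, so r6c4=8.
Step 32. [r6c3∈{6}] r6c3's peers cover all but 6 ⇒ r6c3=6.
Step 33. [r4c9∈{8}] only 8 remains possible at r4c9. So r4c9=8.
Step 34. [r9c7∈{9}] r9c7 is down to just 9 ⇒ r9c7=9.
Step 35. [r9c9∈{4}] r9c9 is down to just 4. So r9c9=4.
Step 36. [r7c3∈{1}] nothing but 1 survives at r7c3 ⇒ r7c3=1.
Step 37. [r1c6∈{4}] nothing but 4 survives at r1c6. So r1c6=4.
Step 38. [r2c5∈{8}] only 8 remains possible at r2c5. So r2c5=8.
Step 39. [r5c7∈{1}] r5c7's peers cover all but 1. So r5c7=1.
Step 40. [r2c8∈{2}] nothing but 2 survives at r2c8 ⇒ r2c8=2.
Step 41. [r5c9∈{7}] only 7 remains possible at r5c9, so r5c9=7.
Step 42. [r9c1∈{6}] nothing but 6 survives at r9c1. So r9c1=6.
Step 43. [r4c1∈{4}] r4c1's peers cover all but 4. So r4c1=4.

Answer: 8 2 9 1 6 4 3 7 5 / 7 6 5 3 8 9 4 2 1 / 3 1 4 7 2 5 8 9 6 / 4 9 7 2 5 1 6 3 8 / 2 5 8 9 3 6 1 4 7 / 1 3 6 8 4 7 2 5 9 / 5 4 1 6 9 2 7 8 3 / 9 7 3 4 1 8 5 6 2 / 6 8 2 5 7 3 9 1 4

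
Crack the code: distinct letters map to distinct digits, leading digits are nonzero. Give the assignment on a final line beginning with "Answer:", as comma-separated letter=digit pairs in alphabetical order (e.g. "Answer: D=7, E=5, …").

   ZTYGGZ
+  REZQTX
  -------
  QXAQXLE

Step 1. [col 1: Z + X ≡ E (mod 10)] X=5 is one option consistent with column 1 (Z + X ≡ E (mod 10), carry-in 0) — take it ⇒ X=5.
Step 2. [col 1: Z + X ≡ E (mod 10)] Z=7 is one option consistent with column 1 (Z + X ≡ E (mod 10), carry-in 0) — take it. So Z=7.
Step 3. [col 1: Z + X ≡ E (mod 10)] in column 1 we have Z+X≡E with carry-in 0; given Z=7, X=5 and digits 5,7 already taken and all letters distinct, that pins E to 2. So E=2.
Step 4. [col 2: G + T ≡ L (mod 10)] no forcing yet in column 2 (carry-in 1); T=6 is free and consistent — try it, so T=6.
Step 5. [col 2: G + T ≡ L (mod 10)] column 2 (G + T ≡ L (mod 10), carry-in 1) doesn't pin L yet; pick L=0 and continue, so L=0.
Step 6. [Q] the sum has 7 digits but both addends have 6; that extra leading digit Q is the final carry, namely 1 ⇒ Q=1.
Step 7. [col 2: G + T ≡ L (mod 10)] column 2 reads G+T+carry(1)=L with T=6, L=0; with digits 0,1,2,5,6,7 already taken and all letters distinct, the only value for G is 3, so G=3.
Step 8. [col 4: Y + Z ≡ Q (mod 10)] column 4 reads Y+Z+carry(0)=Q with Z=7, Q=1; with digits 0,1,2,3,5,6,7 already taken and all letters distinct, the only value for Y is 4, so Y=4.
Step 9. [col 5: T + E ≡ A (mod 10)] in column 5 we have T+E≡A with carry-in 1; given T=6, E=2 and digits 0,1,2,3,4,5,6,7 already taken and all letters distinct, that pins A to 9, so A=9.
Step 10. [col 6: Z + R ≡ X (mod 10)] from column 6 (Z=7, X=5, carry-in 0, digits 0,1,2,3,4,5,6,7,9 already taken and all letters distinct): R must equal 8. So R=8.

Answer: A=9, E=2, G=3, L=0, Q=1, R=8, T=6, X=5, Y=4, Z=7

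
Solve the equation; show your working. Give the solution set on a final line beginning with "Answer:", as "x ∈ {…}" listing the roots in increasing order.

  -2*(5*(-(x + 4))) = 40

Step 1. [-2*(5*(-(x + 4))) = 40] LHS = -2·(…); ÷-2 both sides. So div: 5*(-(x + 4)) = -20.
Step 2. [5*(-(x + 4)) = -20] LHS = 5·(…); ÷5 both sides ⇒ div: -(x + 4) = -4.
Step 3. [-(x + 4) = -4] flip signs both sides. So neg: x + 4 = 4.
Step 4. [x + 4 = 4] 4 comes off first (subtract 4) ⇒ sub: x = 0.

Answer: x ∈ {0}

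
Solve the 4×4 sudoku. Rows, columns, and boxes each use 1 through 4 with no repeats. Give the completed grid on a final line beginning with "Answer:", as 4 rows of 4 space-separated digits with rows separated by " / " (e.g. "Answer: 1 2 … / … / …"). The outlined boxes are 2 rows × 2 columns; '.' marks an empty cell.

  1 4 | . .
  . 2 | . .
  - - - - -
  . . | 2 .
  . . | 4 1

Step 1. [r3c4∈{3}] r3c4's peers cover all but 3. So r3c4=3.
Step 2. [r2c1∈{3}] r2c1 is down to just 3. So r2c1=3.
Step 3. [r2c3∈{1}] r2c3's peers cover all but 1. So r2c3=1.
Step 4. [r3c1∈{4}] r3c1 is down to just 4 ⇒ r3c1=4.
Step 5. [r4c2∈{3}] nothing but 3 survives at r4c2, so r4c2=3.
Step 6. [r2c4∈{4}] r2c4 has the single candidate 4 ⇒ r2c4=4.
Step 7. [r4c1∈{2}] r4c1 is down to just 2. So r4c1=2.
Step 8. [r1c3∈{3}] r1c3 is down to just 3. So r1c3=3.
Step 9. [r3c2∈{1}] r3c2 is down to just 1, so r3c2=1.
Step 10. [r1c4∈{2}] only 2 remains possible at r1c4 ⇒ r1c4=2.

Answer: 1 4 3 2 / 3 2 1 4 / 4 1 2 3 / 2 3 4 1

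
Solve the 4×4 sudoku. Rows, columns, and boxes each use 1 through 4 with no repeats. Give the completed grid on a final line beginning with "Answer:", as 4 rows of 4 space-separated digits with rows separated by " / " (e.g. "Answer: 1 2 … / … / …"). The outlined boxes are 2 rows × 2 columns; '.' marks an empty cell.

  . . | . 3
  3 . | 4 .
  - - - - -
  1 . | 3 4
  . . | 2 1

Step 1. [r1c1∈{2,4}] in col 1, 2 fits only at r1c1. So r1c1=2.
Step 2. [r1c2∈{1,4}] row 1 places 4 nowhere but r1c2, so r1c2=4.
Step 3. [r1c3∈{1}] nothing but 1 survives at r1c3 ⇒ r1c3=1.
Step 4. [r2c2∈{1}] only 1 remains possible at r2c2. So r2c2=1.
Step 5. [r3c2∈{2}] r3c2 has the single candidate 2. So r3c2=2.
Step 6. [r4c1∈{4}] r4c1's peers cover all but 4. So r4c1=4.
Step 7. [r4c2∈{3}] r4c2 is down to just 3, so r4c2=3.
Step 8. [r2c4∈{2}] r2c4 is down to just 2, so r2c4=2.

Answer: 2 4 1 3 / 3 1 4 2 / 1 2 3 4 / 4 3 2 1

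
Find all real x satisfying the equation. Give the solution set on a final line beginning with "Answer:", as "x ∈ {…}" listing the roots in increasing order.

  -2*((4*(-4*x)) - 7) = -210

Step 1. [-2*((4*(-4*x)) - 7) = -210] divide by the outer -2, so div: (4*(-4*x)) - 7 = 105.
Step 2. [(4*(-4*x)) - 7 = 105] 7 comes off first (add 7) ⇒ sub: 4*(-4*x) = 112.
Step 3. [4*(-4*x) = 112] divide by the outer 4 ⇒ div: -4*x = 28.
Step 4. [-4*x = 28] divide by the outer -4 ⇒ div: x = -7.

Answer: x ∈ {-7}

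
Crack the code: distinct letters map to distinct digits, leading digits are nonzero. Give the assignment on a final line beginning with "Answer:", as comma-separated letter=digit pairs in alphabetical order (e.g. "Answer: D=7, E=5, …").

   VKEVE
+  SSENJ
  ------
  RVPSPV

Step 1. [col 1: E + J ≡ V (mod 10)] column 1 (E + J ≡ V (mod 10), carry-in 0) doesn't pin V yet; pick V=7 and continue. So V=7.
Step 2. [R] R is the leading digit of a 6-digit sum of two 5-digit numbers; the final carry is exactly 1 ⇒ R=1.
Step 3. [col 1: E + J ≡ V (mod 10)] several values work for E in column 1 (E + J ≡ V (mod 10), carry-in 0); try E=4, so E=4.
Step 4. [col 1: E + J ≡ V (mod 10)] column 1 reads E+J+carry(0)=V with E=4, V=7; with digits 1,4,7 already taken and all letters distinct, the only value for J is 3. So J=3.
Step 5. [col 2: V + N ≡ P (mod 10)] no forcing yet in column 2 (carry-in 0); P=5 is free and consistent — try it ⇒ P=5.
Step 6. [col 2: V + N ≡ P (mod 10)] column 2 reads V+N+carry(0)=P with V=7, P=5; with digits 1,3,4,5,7 already taken and all letters distinct, the only value for N is 8. So N=8.
Step 7. [col 3: E + E ≡ S (mod 10)] column 3 reads E+E+carry(1)=S with E=4; with digits 1,3,4,5,7,8 already taken and all letters distinct, the only value for S is 9. So S=9.
Step 8. [col 4: K + S ≡ P (mod 10)] from column 4 (S=9, P=5, carry-in 0, digits 1,3,4,5,7,8,9 already taken and all letters distinct): K must equal 6 ⇒ K=6.

Answer: E=4, J=3, K=6, N=8, P=5, R=1, S=9, V=7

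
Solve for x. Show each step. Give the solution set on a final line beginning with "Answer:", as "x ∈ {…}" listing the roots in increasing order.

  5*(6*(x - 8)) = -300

Step 1. [5*(6*(x - 8)) = -300] divide by the outer 5, so div: 6*(x - 8) = -60.
Step 2. [6*(x - 8) = -60] LHS = 6·(…); ÷6 both sides ⇒ div: x - 8 = -10.
Step 3. [x - 8 = -10] -8 is outermost — add 8 both sides. So sub: x = -2.

Answer: x ∈ {-2}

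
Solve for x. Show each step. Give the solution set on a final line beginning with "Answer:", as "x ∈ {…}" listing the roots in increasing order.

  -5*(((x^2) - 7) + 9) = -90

Step 1. [-5*(((x^2) - 7) + 9) = -90] LHS = -5·(…); ÷-5 both sides, so div: ((x^2) - 7) + 9 = 18.
Step 2. [((x^2) - 7) + 9 = 18] peel the +9: subtract 9 from each side ⇒ sub: (x^2) - 7 = 9.
Step 3. [(x^2) - 7 = 9] add 7: x sits inside (… - 7), so sub: x^2 = 16.
Step 4. [x^2 = 16] √ both sides: 16 ≥ 0 gives two branches ⇒ sqrt: x = 4 or -4.

Answer: x ∈ {-4, 4}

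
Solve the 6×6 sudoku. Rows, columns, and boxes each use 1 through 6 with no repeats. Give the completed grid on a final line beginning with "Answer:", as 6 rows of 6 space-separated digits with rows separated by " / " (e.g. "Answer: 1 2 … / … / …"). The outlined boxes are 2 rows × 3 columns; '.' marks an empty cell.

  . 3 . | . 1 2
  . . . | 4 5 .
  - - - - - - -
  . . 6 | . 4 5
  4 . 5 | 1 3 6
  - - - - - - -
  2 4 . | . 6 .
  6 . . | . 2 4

Step 1. [r2c1∈{1}] nothing but 1 survives at r2c1. So r2c1=1.
Step 2. [r6c2∈{1,5}] 5 has one home in col 2: r6c2. So r6c2=5.
Step 3. [r6c4∈{3}] nothing but 3 survives at r6c4. So r6c4=3.
Step 4. [r4c2∈{2}] r4c2 is down to just 2. So r4c2=2.
Step 5. [r5c6∈{1}] r5c6 has the single candidate 1 ⇒ r5c6=1.
Step 6. [r3c4∈{2}] nothing but 2 survives at r3c4, so r3c4=2.
Step 7. [r5c3∈{3}] r5c3 has the single candidate 3 ⇒ r5c3=3.
Step 8. [r2c2∈{6}] r2c2 is down to just 6, so r2c2=6.
Step 9. [r1c3∈{4}] r1c3 is down to just 4. So r1c3=4.
Step 10. [r2c6∈{3}] only 3 remains possible at r2c6. So r2c6=3.
Step 11. [r3c2∈{1}] only 1 remains possible at r3c2, so r3c2=1.
Step 12. [r2c3∈{2}] r2c3's peers cover all but 2, so r2c3=2.
Step 13. [r1c1∈{5}] r1c1 has the single candidate 5, so r1c1=5.
Step 14. [r6c3∈{1}] only 1 remains possible at r6c3. So r6c3=1.
Step 15. [r3c1∈{3}] only 3 remains possible at r3c1 ⇒ r3c1=3.
Step 16. [r5c4∈{5}] r5c4's peers cover all but 5 ⇒ r5c4=5.
Step 17. [r1c4∈{6}] r1c4's peers cover all but 6 ⇒ r1c4=6.

Answer: 5 3 4 6 1 2 / 1 6 2 4 5 3 / 3 1 6 2 4 5 / 4 2 5 1 3 6 / 2 4 3 5 6 1 / 6 5 1 3 2 4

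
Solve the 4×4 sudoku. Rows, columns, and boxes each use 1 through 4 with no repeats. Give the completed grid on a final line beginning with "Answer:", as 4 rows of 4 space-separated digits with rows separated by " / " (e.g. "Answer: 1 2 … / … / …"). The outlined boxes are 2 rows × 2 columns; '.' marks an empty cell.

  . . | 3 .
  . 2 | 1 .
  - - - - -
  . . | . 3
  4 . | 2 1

Step 1. [r3c2∈{1}] only 1 remains possible at r3c2 ⇒ r3c2=1.
Step 2. [r1c2∈{4}] only 4 remains possible at r1c2. So r1c2=4.
Step 3. [r1c1∈{1}] nothing but 1 survives at r1c1 ⇒ r1c1=1.
Step 4. [r2c1∈{3}] r2c1's peers cover all but 3, so r2c1=3.
Step 5. [r3c3∈{4}] nothing but 4 survives at r3c3, so r3c3=4.
Step 6. [r4c2∈{3}] r4c2 is down to just 3, so r4c2=3.
Step 7. [r1c4∈{2}] r1c4 has the single candidate 2. So r1c4=2.
Step 8. [r3c1∈{2}] only 2 remains possible at r3c1. So r3c1=2.
Step 9. [r2c4∈{4}] r2c4's peers cover all but 4 ⇒ r2c4=4.

Answer: 1 4 3 2 / 3 2 1 4 / 2 1 4 3 / 4 3 2 1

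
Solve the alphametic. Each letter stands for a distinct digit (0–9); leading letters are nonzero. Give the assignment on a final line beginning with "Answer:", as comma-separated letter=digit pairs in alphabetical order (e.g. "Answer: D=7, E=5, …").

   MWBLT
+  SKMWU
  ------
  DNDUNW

Step 1. [col 1: T + U ≡ W (mod 10)] column 1 (T + U ≡ W (mod 10), carry-in 0) doesn't pin W yet; pick W=7 and continue, so W=7.
Step 2. [col 1: T + U ≡ W (mod 10)] column 1 (T + U ≡ W (mod 10), carry-in 0) doesn't pin T yet; pick T=8 and continue ⇒ T=8.
Step 3. [D] D is the leading digit of a 6-digit sum of two 5-digit numbers; the final carry is exactly 1 ⇒ D=1.
Step 4. [col 1: T + U ≡ W (mod 10)] from column 1 (T=8, W=7, carry-in 0, digits 1,7,8 already taken and all letters distinct): U must equal 9, so U=9.
Step 5. [col 2: L + W ≡ N (mod 10)] several values work for L in column 2 (L + W ≡ N (mod 10), carry-in 1); try L=2, so L=2.
Step 6. [col 2: L + W ≡ N (mod 10)] from column 2 (L=2, W=7, carry-in 1, digits 1,2,7,8,9 already taken and all letters distinct): N must equal 0 ⇒ N=0.
Step 7. [col 3: B + M ≡ U (mod 10)] M=3 is one option consistent with column 3 (B + M ≡ U (mod 10), carry-in 1) — take it ⇒ M=3.
Step 8. [col 3: B + M ≡ U (mod 10)] in column 3 we have B+M≡U with carry-in 1; given M=3, U=9 and digits 0,1,2,3,7,8,9 already taken and all letters distinct, that pins B to 5 ⇒ B=5.
Step 9. [col 4: W + K ≡ D (mod 10)] column 4 reads W+K+carry(0)=D with W=7, D=1; with digits 0,1,2,3,5,7,8,9 already taken and all letters distinct, the only value for K is 4. So K=4.
Step 10. [col 5: M + S ≡ N (mod 10)] column 5 reads M+S+carry(1)=N with M=3, N=0; with digits 0,1,2,3,4,5,7,8,9 already taken and all letters distinct, the only value for S is 6, so S=6.

Answer: B=5, D=1, K=4, L=2, M=3, N=0, S=6, T=8, U=9, W=7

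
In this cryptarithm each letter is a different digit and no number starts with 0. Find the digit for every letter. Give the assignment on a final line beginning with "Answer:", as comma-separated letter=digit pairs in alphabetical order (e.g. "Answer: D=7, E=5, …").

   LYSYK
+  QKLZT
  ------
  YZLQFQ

Step 1. [col 1: K + T ≡ Q (mod 10)] column 1 (K + T ≡ Q (mod 10), carry-in 0) doesn't pin K yet; pick K=5 and continue. So K=5.
Step 2. [Y] the sum has 6 digits but both addends have 5; that extra leading digit Y is the final carry, namely 1. So Y=1.
Step 3. [col 1: K + T ≡ Q (mod 10)] several values work for Q in column 1 (K + T ≡ Q (mod 10), carry-in 0); try Q=3, so Q=3.
Step 4. [col 1: K + T ≡ Q (mod 10)] column 1: given K=5, Q=3, carry-in 0, and digits 1,3,5 already taken and all letters distinct, K+T≡Q (mod 10) forces T=8. So T=8.
Step 5. [col 2: Y + Z ≡ F (mod 10)] several values work for F in column 2 (Y + Z ≡ F (mod 10), carry-in 1); try F=2. So F=2.
Step 6. [col 2: Y + Z ≡ F (mod 10)] from column 2 (Y=1, F=2, carry-in 1, digits 1,2,3,5,8 already taken and all letters distinct): Z must equal 0 ⇒ Z=0.
Step 7. [col 3: S + L ≡ Q (mod 10)] L=7 is one option consistent with column 3 (S + L ≡ Q (mod 10), carry-in 0) — take it, so L=7.
Step 8. [col 3: S + L ≡ Q (mod 10)] column 3 reads S+L+carry(0)=Q with L=7, Q=3; with digits 0,1,2,3,5,7,8 already taken and all letters distinct, the only value for S is 6 ⇒ S=6.

Answer: F=2, K=5, L=7, Q=3, S=6, T=8, Y=1, Z=0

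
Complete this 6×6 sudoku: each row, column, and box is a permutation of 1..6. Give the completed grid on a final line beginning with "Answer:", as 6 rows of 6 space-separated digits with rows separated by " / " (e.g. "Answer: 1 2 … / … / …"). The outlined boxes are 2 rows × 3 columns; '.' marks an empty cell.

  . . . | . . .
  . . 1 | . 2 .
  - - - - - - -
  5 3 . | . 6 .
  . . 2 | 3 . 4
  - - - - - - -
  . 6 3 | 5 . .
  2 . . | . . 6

Step 1. [r1c3∈{4,5,6}] in col 3, 6 fits only at r1c3 ⇒ r1c3=6.
Step 2. [r6c5∈{1,3,4}] r6c5 is the only open cell in row 6 admitting 3, so r6c5=3.
Step 3. [r4c2∈{1}] nothing but 1 survives at r4c2. So r4c2=1.
Step 4. [r6c4∈{1,4}] across row 6, 1 lands solely at r6c4 ⇒ r6c4=1.
Step 5. [r1c4∈{4}] nothing but 4 survives at r1c4, so r1c4=4.
Step 6. [r3c6∈{1,2}] across row 3, 1 lands solely at r3c6. So r3c6=1.
Step 7. [r1c1∈{3}] only 3 remains possible at r1c1. So r1c1=3.
Step 8. [r1c6∈{5}] r1c6's peers cover all but 5 ⇒ r1c6=5.
Step 9. [r2c1∈{4}] r2c1's peers cover all but 4 ⇒ r2c1=4.
Step 10. [r6c3∈{4,5}] r6c3 is the only open cell in col 3 admitting 5. So r6c3=5.
Step 11. [r1c2∈{2}] r1c2 is down to just 2. So r1c2=2.
Step 12. [r5c5∈{4}] r5c5 is down to just 4, so r5c5=4.
Step 13. [r2c4∈{6}] r2c4 has the single candidate 6, so r2c4=6.
Step 14. [r6c2∈{4}] r6c2's peers cover all but 4, so r6c2=4.
Step 15. [r5c1∈{1}] r5c1's peers cover all but 1 ⇒ r5c1=1.
Step 16. [r2c6∈{3}] r2c6 has the single candidate 3. So r2c6=3.
Step 17. [r2c2∈{5}] nothing but 5 survives at r2c2, so r2c2=5.
Step 18. [r4c5∈{5}] r4c5 is down to just 5 ⇒ r4c5=5.
Step 19. [r1c5∈{1}] r1c5 has the single candidate 1 ⇒ r1c5=1.
Step 20. [r3c3∈{4}] only 4 remains possible at r3c3, so r3c3=4.
Step 21. [r3c4∈{2}] r3c4's peers cover all but 2 ⇒ r3c4=2.
Step 22. [r4c1∈{6}] r4c1's peers cover all but 6, so r4c1=6.
Step 23. [r5c6∈{2}] r5c6 has the single candidate 2. So r5c6=2.

Answer: 3 2 6 4 1 5 / 4 5 1 6 2 3 / 5 3 4 2 6 1 / 6 1 2 3 5 4 / 1 6 3 5 4 2 / 2 4 5 1 3 6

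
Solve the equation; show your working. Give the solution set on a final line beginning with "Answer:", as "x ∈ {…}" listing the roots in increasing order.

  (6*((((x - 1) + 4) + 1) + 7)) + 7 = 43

Step 1. [(6*((((x - 1) + 4) + 1) + 7)) + 7 = 43] subtract 7: x sits inside (… + 7) ⇒ sub: 6*((((x - 1) + 4) + 1) + 7) = 36.
Step 2. [6*((((x - 1) + 4) + 1) + 7) = 36] 6·(inner) — divide through by 6. So div: (((x - 1) + 4) + 1) + 7 = 6.
Step 3. [(((x - 1) + 4) + 1) + 7 = 6] peel the +7: subtract 7 from each side, so sub: ((x - 1) + 4) + 1 = -1.
Step 4. [((x - 1) + 4) + 1 = -1] subtract 1: x sits inside (… + 1) ⇒ sub: (x - 1) + 4 = -2.
Step 5. [(x - 1) + 4 = -2] peel the +4: subtract 4 from each side ⇒ sub: x - 1 = -6.
Step 6. [x - 1 = -6] the outer -1 inverts by adding 1 ⇒ sub: x = -5.

Answer: x ∈ {-5}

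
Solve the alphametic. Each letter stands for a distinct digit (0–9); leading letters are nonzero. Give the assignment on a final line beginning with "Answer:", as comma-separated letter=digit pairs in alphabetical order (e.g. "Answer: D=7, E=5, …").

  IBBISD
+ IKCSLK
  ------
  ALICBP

Step 1. [col 1: D + K ≡ P (mod 10)] P=0 is one option consistent with column 1 (D + K ≡ P (mod 10), carry-in 0) — take it. So P=0.
Step 2. [col 1: D + K ≡ P (mod 10)] K=3 is one option consistent with column 1 (D + K ≡ P (mod 10), carry-in 0) — take it, so K=3.
Step 3. [col 1: D + K ≡ P (mod 10)] column 1: given K=3, P=0, carry-in 0, and digits 0,3 already taken and all letters distinct, D+K≡P (mod 10) forces D=7. So D=7.
Step 4. [col 2: S + L ≡ B (mod 10)] S=6 is one option consistent with column 2 (S + L ≡ B (mod 10), carry-in 1) — take it. So S=6.
Step 5. [col 2: S + L ≡ B (mod 10)] L=5 is one option consistent with column 2 (S + L ≡ B (mod 10), carry-in 1) — take it, so L=5.
Step 6. [col 2: S + L ≡ B (mod 10)] from column 2 (S=6, L=5, carry-in 1, digits 0,3,5,6,7 already taken and all letters distinct): B must equal 2. So B=2.
Step 7. [col 3: I + S ≡ C (mod 10)] no forcing yet in column 3 (carry-in 1); I=4 is free and consistent — try it, so I=4.
Step 8. [col 3: I + S ≡ C (mod 10)] in column 3 we have I+S≡C with carry-in 1; given I=4, S=6 and digits 0,2,3,4,5,6,7 already taken and all letters distinct, that pins C to 1. So C=1.
Step 9. [col 6: I + I ≡ A (mod 10)] from column 6 (I=4, carry-in 0, digits 0,1,2,3,4,5,6,7 already taken and all letters distinct): A must equal 8, so A=8.

Answer: A=8, B=2, C=1, D=7, I=4, K=3, L=5, P=0, S=6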